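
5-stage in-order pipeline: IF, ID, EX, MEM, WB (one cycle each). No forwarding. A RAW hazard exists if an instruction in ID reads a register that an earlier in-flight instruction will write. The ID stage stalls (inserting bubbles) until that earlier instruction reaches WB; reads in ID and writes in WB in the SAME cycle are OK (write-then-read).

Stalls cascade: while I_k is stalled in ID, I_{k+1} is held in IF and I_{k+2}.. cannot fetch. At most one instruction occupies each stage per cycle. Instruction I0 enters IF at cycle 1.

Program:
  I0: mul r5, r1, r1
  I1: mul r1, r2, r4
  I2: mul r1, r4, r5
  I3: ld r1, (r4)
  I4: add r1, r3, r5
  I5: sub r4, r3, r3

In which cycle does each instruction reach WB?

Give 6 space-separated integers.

Answer: 5 6 8 9 10 11

Derivation:
I0 mul r5 <- r1,r1: IF@1 ID@2 stall=0 (-) EX@3 MEM@4 WB@5
I1 mul r1 <- r2,r4: IF@2 ID@3 stall=0 (-) EX@4 MEM@5 WB@6
I2 mul r1 <- r4,r5: IF@3 ID@4 stall=1 (RAW on I0.r5 (WB@5)) EX@6 MEM@7 WB@8
I3 ld r1 <- r4: IF@4 ID@6 stall=0 (-) EX@7 MEM@8 WB@9
I4 add r1 <- r3,r5: IF@6 ID@7 stall=0 (-) EX@8 MEM@9 WB@10
I5 sub r4 <- r3,r3: IF@7 ID@8 stall=0 (-) EX@9 MEM@10 WB@11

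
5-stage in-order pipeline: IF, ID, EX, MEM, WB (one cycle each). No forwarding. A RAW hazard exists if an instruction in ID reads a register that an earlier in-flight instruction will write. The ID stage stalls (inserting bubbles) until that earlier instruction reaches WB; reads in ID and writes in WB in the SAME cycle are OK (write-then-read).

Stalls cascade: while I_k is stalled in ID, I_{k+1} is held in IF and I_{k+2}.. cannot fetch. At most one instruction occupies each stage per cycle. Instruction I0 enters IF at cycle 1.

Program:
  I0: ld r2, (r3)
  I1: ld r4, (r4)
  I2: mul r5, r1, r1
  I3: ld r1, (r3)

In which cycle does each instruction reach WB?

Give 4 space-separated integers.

Answer: 5 6 7 8

Derivation:
I0 ld r2 <- r3: IF@1 ID@2 stall=0 (-) EX@3 MEM@4 WB@5
I1 ld r4 <- r4: IF@2 ID@3 stall=0 (-) EX@4 MEM@5 WB@6
I2 mul r5 <- r1,r1: IF@3 ID@4 stall=0 (-) EX@5 MEM@6 WB@7
I3 ld r1 <- r3: IF@4 ID@5 stall=0 (-) EX@6 MEM@7 WB@8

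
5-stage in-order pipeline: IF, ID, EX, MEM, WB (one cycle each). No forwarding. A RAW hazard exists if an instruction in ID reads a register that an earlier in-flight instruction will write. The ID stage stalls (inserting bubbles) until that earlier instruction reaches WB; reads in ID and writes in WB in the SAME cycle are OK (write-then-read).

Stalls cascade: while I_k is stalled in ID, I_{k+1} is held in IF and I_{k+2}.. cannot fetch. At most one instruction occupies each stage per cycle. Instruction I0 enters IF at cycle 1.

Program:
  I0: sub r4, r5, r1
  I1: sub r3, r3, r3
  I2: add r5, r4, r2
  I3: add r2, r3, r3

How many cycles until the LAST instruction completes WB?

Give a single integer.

I0 sub r4 <- r5,r1: IF@1 ID@2 stall=0 (-) EX@3 MEM@4 WB@5
I1 sub r3 <- r3,r3: IF@2 ID@3 stall=0 (-) EX@4 MEM@5 WB@6
I2 add r5 <- r4,r2: IF@3 ID@4 stall=1 (RAW on I0.r4 (WB@5)) EX@6 MEM@7 WB@8
I3 add r2 <- r3,r3: IF@4 ID@6 stall=0 (-) EX@7 MEM@8 WB@9

Answer: 9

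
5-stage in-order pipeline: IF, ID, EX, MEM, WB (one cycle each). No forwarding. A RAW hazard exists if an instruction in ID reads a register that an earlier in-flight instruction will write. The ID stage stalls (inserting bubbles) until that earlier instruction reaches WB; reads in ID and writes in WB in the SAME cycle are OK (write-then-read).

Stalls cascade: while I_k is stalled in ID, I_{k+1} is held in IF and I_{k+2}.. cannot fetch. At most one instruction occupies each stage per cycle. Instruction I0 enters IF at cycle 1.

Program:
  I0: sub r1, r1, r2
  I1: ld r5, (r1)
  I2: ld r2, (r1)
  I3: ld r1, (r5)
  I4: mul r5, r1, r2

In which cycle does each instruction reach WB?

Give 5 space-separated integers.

Answer: 5 8 9 11 14

Derivation:
I0 sub r1 <- r1,r2: IF@1 ID@2 stall=0 (-) EX@3 MEM@4 WB@5
I1 ld r5 <- r1: IF@2 ID@3 stall=2 (RAW on I0.r1 (WB@5)) EX@6 MEM@7 WB@8
I2 ld r2 <- r1: IF@3 ID@6 stall=0 (-) EX@7 MEM@8 WB@9
I3 ld r1 <- r5: IF@6 ID@7 stall=1 (RAW on I1.r5 (WB@8)) EX@9 MEM@10 WB@11
I4 mul r5 <- r1,r2: IF@7 ID@9 stall=2 (RAW on I3.r1 (WB@11)) EX@12 MEM@13 WB@14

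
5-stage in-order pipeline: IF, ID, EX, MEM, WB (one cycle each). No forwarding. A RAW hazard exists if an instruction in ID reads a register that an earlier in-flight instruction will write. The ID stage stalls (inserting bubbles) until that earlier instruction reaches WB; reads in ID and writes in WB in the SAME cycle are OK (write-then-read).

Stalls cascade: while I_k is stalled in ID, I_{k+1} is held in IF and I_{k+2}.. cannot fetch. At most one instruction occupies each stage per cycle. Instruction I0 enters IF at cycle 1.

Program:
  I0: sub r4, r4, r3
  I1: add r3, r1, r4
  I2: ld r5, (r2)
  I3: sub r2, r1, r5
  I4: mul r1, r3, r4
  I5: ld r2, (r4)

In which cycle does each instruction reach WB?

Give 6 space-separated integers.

Answer: 5 8 9 12 13 14

Derivation:
I0 sub r4 <- r4,r3: IF@1 ID@2 stall=0 (-) EX@3 MEM@4 WB@5
I1 add r3 <- r1,r4: IF@2 ID@3 stall=2 (RAW on I0.r4 (WB@5)) EX@6 MEM@7 WB@8
I2 ld r5 <- r2: IF@3 ID@6 stall=0 (-) EX@7 MEM@8 WB@9
I3 sub r2 <- r1,r5: IF@6 ID@7 stall=2 (RAW on I2.r5 (WB@9)) EX@10 MEM@11 WB@12
I4 mul r1 <- r3,r4: IF@7 ID@10 stall=0 (-) EX@11 MEM@12 WB@13
I5 ld r2 <- r4: IF@10 ID@11 stall=0 (-) EX@12 MEM@13 WB@14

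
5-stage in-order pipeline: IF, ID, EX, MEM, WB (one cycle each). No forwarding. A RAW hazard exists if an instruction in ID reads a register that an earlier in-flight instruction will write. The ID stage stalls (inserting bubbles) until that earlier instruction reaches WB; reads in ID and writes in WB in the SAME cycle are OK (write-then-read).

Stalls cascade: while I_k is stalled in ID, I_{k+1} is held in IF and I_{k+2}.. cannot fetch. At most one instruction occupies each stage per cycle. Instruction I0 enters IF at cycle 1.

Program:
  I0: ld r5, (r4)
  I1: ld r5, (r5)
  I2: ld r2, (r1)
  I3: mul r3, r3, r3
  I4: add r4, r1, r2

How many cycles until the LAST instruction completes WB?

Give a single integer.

I0 ld r5 <- r4: IF@1 ID@2 stall=0 (-) EX@3 MEM@4 WB@5
I1 ld r5 <- r5: IF@2 ID@3 stall=2 (RAW on I0.r5 (WB@5)) EX@6 MEM@7 WB@8
I2 ld r2 <- r1: IF@3 ID@6 stall=0 (-) EX@7 MEM@8 WB@9
I3 mul r3 <- r3,r3: IF@6 ID@7 stall=0 (-) EX@8 MEM@9 WB@10
I4 add r4 <- r1,r2: IF@7 ID@8 stall=1 (RAW on I2.r2 (WB@9)) EX@10 MEM@11 WB@12

Answer: 12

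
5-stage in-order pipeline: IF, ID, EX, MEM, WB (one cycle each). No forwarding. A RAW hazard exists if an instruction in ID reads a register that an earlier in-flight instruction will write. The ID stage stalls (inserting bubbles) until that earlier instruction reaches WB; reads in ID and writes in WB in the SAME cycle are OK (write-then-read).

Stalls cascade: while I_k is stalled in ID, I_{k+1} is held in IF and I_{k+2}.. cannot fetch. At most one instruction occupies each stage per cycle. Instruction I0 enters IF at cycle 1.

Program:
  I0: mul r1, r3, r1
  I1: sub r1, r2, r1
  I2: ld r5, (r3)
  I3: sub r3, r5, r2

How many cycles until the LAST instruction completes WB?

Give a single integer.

I0 mul r1 <- r3,r1: IF@1 ID@2 stall=0 (-) EX@3 MEM@4 WB@5
I1 sub r1 <- r2,r1: IF@2 ID@3 stall=2 (RAW on I0.r1 (WB@5)) EX@6 MEM@7 WB@8
I2 ld r5 <- r3: IF@3 ID@6 stall=0 (-) EX@7 MEM@8 WB@9
I3 sub r3 <- r5,r2: IF@6 ID@7 stall=2 (RAW on I2.r5 (WB@9)) EX@10 MEM@11 WB@12

Answer: 12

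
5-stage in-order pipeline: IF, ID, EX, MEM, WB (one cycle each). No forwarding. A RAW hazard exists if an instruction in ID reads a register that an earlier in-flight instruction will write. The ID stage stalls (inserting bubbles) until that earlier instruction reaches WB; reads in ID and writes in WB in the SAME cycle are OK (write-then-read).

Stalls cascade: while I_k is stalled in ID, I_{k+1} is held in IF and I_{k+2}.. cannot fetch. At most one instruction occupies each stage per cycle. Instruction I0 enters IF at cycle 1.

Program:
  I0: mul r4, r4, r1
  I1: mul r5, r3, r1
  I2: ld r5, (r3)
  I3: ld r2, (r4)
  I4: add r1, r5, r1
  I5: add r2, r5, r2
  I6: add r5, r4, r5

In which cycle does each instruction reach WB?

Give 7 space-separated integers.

I0 mul r4 <- r4,r1: IF@1 ID@2 stall=0 (-) EX@3 MEM@4 WB@5
I1 mul r5 <- r3,r1: IF@2 ID@3 stall=0 (-) EX@4 MEM@5 WB@6
I2 ld r5 <- r3: IF@3 ID@4 stall=0 (-) EX@5 MEM@6 WB@7
I3 ld r2 <- r4: IF@4 ID@5 stall=0 (-) EX@6 MEM@7 WB@8
I4 add r1 <- r5,r1: IF@5 ID@6 stall=1 (RAW on I2.r5 (WB@7)) EX@8 MEM@9 WB@10
I5 add r2 <- r5,r2: IF@6 ID@8 stall=0 (-) EX@9 MEM@10 WB@11
I6 add r5 <- r4,r5: IF@8 ID@9 stall=0 (-) EX@10 MEM@11 WB@12

Answer: 5 6 7 8 10 11 12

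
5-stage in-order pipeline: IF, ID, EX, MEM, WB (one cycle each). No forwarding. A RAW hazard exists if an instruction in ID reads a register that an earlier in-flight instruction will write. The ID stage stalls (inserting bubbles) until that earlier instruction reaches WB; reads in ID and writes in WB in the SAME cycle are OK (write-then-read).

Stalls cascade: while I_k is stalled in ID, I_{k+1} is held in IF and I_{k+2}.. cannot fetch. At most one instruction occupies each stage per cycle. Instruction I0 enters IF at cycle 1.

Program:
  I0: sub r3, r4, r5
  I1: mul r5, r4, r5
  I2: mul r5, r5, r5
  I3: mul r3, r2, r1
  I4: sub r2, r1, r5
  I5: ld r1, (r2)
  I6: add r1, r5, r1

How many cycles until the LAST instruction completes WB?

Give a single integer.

Answer: 18

Derivation:
I0 sub r3 <- r4,r5: IF@1 ID@2 stall=0 (-) EX@3 MEM@4 WB@5
I1 mul r5 <- r4,r5: IF@2 ID@3 stall=0 (-) EX@4 MEM@5 WB@6
I2 mul r5 <- r5,r5: IF@3 ID@4 stall=2 (RAW on I1.r5 (WB@6)) EX@7 MEM@8 WB@9
I3 mul r3 <- r2,r1: IF@4 ID@7 stall=0 (-) EX@8 MEM@9 WB@10
I4 sub r2 <- r1,r5: IF@7 ID@8 stall=1 (RAW on I2.r5 (WB@9)) EX@10 MEM@11 WB@12
I5 ld r1 <- r2: IF@8 ID@10 stall=2 (RAW on I4.r2 (WB@12)) EX@13 MEM@14 WB@15
I6 add r1 <- r5,r1: IF@10 ID@13 stall=2 (RAW on I5.r1 (WB@15)) EX@16 MEM@17 WB@18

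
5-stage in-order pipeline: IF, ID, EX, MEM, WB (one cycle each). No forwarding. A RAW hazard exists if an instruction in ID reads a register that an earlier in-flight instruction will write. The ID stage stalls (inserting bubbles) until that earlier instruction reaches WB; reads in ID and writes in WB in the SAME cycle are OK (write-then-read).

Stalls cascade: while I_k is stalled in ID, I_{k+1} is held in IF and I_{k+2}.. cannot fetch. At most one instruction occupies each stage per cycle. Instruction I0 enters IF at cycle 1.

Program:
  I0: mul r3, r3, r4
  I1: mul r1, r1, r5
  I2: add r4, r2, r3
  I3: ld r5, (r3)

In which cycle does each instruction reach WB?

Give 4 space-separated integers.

Answer: 5 6 8 9

Derivation:
I0 mul r3 <- r3,r4: IF@1 ID@2 stall=0 (-) EX@3 MEM@4 WB@5
I1 mul r1 <- r1,r5: IF@2 ID@3 stall=0 (-) EX@4 MEM@5 WB@6
I2 add r4 <- r2,r3: IF@3 ID@4 stall=1 (RAW on I0.r3 (WB@5)) EX@6 MEM@7 WB@8
I3 ld r5 <- r3: IF@4 ID@6 stall=0 (-) EX@7 MEM@8 WB@9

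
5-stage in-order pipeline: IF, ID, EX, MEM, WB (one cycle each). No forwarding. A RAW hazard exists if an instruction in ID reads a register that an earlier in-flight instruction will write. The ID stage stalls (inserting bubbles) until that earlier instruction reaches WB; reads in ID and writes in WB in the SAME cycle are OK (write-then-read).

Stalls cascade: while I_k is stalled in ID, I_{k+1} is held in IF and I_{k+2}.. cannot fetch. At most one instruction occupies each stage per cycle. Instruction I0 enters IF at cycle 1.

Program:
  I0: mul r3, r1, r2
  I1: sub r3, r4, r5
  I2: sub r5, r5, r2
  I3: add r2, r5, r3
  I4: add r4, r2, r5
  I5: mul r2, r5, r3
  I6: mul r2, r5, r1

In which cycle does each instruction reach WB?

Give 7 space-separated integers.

Answer: 5 6 7 10 13 14 15

Derivation:
I0 mul r3 <- r1,r2: IF@1 ID@2 stall=0 (-) EX@3 MEM@4 WB@5
I1 sub r3 <- r4,r5: IF@2 ID@3 stall=0 (-) EX@4 MEM@5 WB@6
I2 sub r5 <- r5,r2: IF@3 ID@4 stall=0 (-) EX@5 MEM@6 WB@7
I3 add r2 <- r5,r3: IF@4 ID@5 stall=2 (RAW on I2.r5 (WB@7)) EX@8 MEM@9 WB@10
I4 add r4 <- r2,r5: IF@5 ID@8 stall=2 (RAW on I3.r2 (WB@10)) EX@11 MEM@12 WB@13
I5 mul r2 <- r5,r3: IF@8 ID@11 stall=0 (-) EX@12 MEM@13 WB@14
I6 mul r2 <- r5,r1: IF@11 ID@12 stall=0 (-) EX@13 MEM@14 WB@15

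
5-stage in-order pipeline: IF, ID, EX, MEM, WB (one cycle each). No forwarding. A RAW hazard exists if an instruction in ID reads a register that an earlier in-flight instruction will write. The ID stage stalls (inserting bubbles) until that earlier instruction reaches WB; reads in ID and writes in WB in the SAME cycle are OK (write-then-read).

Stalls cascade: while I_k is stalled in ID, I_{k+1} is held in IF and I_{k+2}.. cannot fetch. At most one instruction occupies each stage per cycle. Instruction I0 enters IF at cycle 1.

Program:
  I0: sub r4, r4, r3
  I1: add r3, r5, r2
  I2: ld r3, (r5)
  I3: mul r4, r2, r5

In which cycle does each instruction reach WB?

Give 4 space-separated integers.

Answer: 5 6 7 8

Derivation:
I0 sub r4 <- r4,r3: IF@1 ID@2 stall=0 (-) EX@3 MEM@4 WB@5
I1 add r3 <- r5,r2: IF@2 ID@3 stall=0 (-) EX@4 MEM@5 WB@6
I2 ld r3 <- r5: IF@3 ID@4 stall=0 (-) EX@5 MEM@6 WB@7
I3 mul r4 <- r2,r5: IF@4 ID@5 stall=0 (-) EX@6 MEM@7 WB@8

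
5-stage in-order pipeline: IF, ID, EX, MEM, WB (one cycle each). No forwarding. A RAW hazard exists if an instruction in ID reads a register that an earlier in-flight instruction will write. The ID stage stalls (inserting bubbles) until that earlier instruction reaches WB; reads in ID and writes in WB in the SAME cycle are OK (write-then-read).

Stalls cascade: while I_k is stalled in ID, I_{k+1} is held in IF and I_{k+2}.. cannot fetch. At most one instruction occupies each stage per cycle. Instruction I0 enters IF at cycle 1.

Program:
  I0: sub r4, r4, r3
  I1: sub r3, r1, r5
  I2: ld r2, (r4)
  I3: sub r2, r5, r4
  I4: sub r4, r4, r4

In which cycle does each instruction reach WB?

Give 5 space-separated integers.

Answer: 5 6 8 9 10

Derivation:
I0 sub r4 <- r4,r3: IF@1 ID@2 stall=0 (-) EX@3 MEM@4 WB@5
I1 sub r3 <- r1,r5: IF@2 ID@3 stall=0 (-) EX@4 MEM@5 WB@6
I2 ld r2 <- r4: IF@3 ID@4 stall=1 (RAW on I0.r4 (WB@5)) EX@6 MEM@7 WB@8
I3 sub r2 <- r5,r4: IF@4 ID@6 stall=0 (-) EX@7 MEM@8 WB@9
I4 sub r4 <- r4,r4: IF@6 ID@7 stall=0 (-) EX@8 MEM@9 WB@10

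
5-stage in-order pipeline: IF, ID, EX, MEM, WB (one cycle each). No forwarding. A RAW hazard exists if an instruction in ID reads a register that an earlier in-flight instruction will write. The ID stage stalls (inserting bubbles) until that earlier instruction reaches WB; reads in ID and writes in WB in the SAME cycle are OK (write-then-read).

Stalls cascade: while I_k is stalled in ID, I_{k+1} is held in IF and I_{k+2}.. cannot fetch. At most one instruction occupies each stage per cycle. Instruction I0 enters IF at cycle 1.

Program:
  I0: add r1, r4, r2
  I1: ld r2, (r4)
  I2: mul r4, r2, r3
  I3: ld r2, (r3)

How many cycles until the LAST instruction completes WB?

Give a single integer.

Answer: 10

Derivation:
I0 add r1 <- r4,r2: IF@1 ID@2 stall=0 (-) EX@3 MEM@4 WB@5
I1 ld r2 <- r4: IF@2 ID@3 stall=0 (-) EX@4 MEM@5 WB@6
I2 mul r4 <- r2,r3: IF@3 ID@4 stall=2 (RAW on I1.r2 (WB@6)) EX@7 MEM@8 WB@9
I3 ld r2 <- r3: IF@4 ID@7 stall=0 (-) EX@8 MEM@9 WB@10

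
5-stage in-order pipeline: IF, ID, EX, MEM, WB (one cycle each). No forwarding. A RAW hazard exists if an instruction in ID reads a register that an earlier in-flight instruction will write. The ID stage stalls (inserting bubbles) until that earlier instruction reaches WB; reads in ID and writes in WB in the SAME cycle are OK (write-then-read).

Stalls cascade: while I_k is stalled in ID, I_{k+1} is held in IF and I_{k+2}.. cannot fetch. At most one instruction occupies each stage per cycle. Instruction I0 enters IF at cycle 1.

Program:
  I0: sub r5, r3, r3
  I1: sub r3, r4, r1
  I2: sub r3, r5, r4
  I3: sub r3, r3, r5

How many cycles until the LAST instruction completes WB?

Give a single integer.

Answer: 11

Derivation:
I0 sub r5 <- r3,r3: IF@1 ID@2 stall=0 (-) EX@3 MEM@4 WB@5
I1 sub r3 <- r4,r1: IF@2 ID@3 stall=0 (-) EX@4 MEM@5 WB@6
I2 sub r3 <- r5,r4: IF@3 ID@4 stall=1 (RAW on I0.r5 (WB@5)) EX@6 MEM@7 WB@8
I3 sub r3 <- r3,r5: IF@4 ID@6 stall=2 (RAW on I2.r3 (WB@8)) EX@9 MEM@10 WB@11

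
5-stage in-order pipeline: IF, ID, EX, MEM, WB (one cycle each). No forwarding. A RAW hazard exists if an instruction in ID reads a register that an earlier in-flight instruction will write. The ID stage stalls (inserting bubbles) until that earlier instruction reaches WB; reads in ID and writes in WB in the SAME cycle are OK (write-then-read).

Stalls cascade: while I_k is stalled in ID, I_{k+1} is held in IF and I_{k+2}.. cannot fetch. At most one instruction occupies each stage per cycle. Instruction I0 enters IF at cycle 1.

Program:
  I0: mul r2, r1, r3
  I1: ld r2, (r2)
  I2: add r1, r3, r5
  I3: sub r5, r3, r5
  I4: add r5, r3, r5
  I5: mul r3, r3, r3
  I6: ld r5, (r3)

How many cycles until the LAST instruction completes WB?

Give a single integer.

I0 mul r2 <- r1,r3: IF@1 ID@2 stall=0 (-) EX@3 MEM@4 WB@5
I1 ld r2 <- r2: IF@2 ID@3 stall=2 (RAW on I0.r2 (WB@5)) EX@6 MEM@7 WB@8
I2 add r1 <- r3,r5: IF@3 ID@6 stall=0 (-) EX@7 MEM@8 WB@9
I3 sub r5 <- r3,r5: IF@6 ID@7 stall=0 (-) EX@8 MEM@9 WB@10
I4 add r5 <- r3,r5: IF@7 ID@8 stall=2 (RAW on I3.r5 (WB@10)) EX@11 MEM@12 WB@13
I5 mul r3 <- r3,r3: IF@8 ID@11 stall=0 (-) EX@12 MEM@13 WB@14
I6 ld r5 <- r3: IF@11 ID@12 stall=2 (RAW on I5.r3 (WB@14)) EX@15 MEM@16 WB@17

Answer: 17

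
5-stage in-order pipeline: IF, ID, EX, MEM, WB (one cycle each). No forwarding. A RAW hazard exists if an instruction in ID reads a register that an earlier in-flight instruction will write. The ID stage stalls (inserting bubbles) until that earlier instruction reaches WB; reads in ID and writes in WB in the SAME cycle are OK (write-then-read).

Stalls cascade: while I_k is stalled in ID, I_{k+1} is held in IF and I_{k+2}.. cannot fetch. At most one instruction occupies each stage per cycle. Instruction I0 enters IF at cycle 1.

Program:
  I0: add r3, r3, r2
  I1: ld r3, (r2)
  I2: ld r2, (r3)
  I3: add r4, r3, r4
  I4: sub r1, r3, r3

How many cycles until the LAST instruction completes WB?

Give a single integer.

I0 add r3 <- r3,r2: IF@1 ID@2 stall=0 (-) EX@3 MEM@4 WB@5
I1 ld r3 <- r2: IF@2 ID@3 stall=0 (-) EX@4 MEM@5 WB@6
I2 ld r2 <- r3: IF@3 ID@4 stall=2 (RAW on I1.r3 (WB@6)) EX@7 MEM@8 WB@9
I3 add r4 <- r3,r4: IF@4 ID@7 stall=0 (-) EX@8 MEM@9 WB@10
I4 sub r1 <- r3,r3: IF@7 ID@8 stall=0 (-) EX@9 MEM@10 WB@11

Answer: 11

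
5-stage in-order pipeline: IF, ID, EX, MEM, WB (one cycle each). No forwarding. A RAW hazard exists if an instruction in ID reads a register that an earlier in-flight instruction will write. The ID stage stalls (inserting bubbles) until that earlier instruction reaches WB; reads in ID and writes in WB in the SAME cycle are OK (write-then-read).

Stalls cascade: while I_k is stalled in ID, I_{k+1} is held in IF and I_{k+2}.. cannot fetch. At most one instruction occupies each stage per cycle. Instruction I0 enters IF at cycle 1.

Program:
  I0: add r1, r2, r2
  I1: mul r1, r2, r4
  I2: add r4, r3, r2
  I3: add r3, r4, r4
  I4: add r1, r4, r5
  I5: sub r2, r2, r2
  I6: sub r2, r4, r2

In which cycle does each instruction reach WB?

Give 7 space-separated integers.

Answer: 5 6 7 10 11 12 15

Derivation:
I0 add r1 <- r2,r2: IF@1 ID@2 stall=0 (-) EX@3 MEM@4 WB@5
I1 mul r1 <- r2,r4: IF@2 ID@3 stall=0 (-) EX@4 MEM@5 WB@6
I2 add r4 <- r3,r2: IF@3 ID@4 stall=0 (-) EX@5 MEM@6 WB@7
I3 add r3 <- r4,r4: IF@4 ID@5 stall=2 (RAW on I2.r4 (WB@7)) EX@8 MEM@9 WB@10
I4 add r1 <- r4,r5: IF@5 ID@8 stall=0 (-) EX@9 MEM@10 WB@11
I5 sub r2 <- r2,r2: IF@8 ID@9 stall=0 (-) EX@10 MEM@11 WB@12
I6 sub r2 <- r4,r2: IF@9 ID@10 stall=2 (RAW on I5.r2 (WB@12)) EX@13 MEM@14 WB@15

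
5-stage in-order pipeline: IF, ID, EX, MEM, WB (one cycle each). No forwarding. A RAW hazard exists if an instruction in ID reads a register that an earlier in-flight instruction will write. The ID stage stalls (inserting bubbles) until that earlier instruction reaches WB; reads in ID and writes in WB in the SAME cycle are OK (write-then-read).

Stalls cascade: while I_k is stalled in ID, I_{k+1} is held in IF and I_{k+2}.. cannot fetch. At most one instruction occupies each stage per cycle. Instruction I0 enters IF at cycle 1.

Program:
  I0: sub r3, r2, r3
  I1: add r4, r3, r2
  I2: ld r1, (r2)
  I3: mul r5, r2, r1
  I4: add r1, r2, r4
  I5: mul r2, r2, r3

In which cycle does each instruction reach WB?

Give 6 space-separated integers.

I0 sub r3 <- r2,r3: IF@1 ID@2 stall=0 (-) EX@3 MEM@4 WB@5
I1 add r4 <- r3,r2: IF@2 ID@3 stall=2 (RAW on I0.r3 (WB@5)) EX@6 MEM@7 WB@8
I2 ld r1 <- r2: IF@3 ID@6 stall=0 (-) EX@7 MEM@8 WB@9
I3 mul r5 <- r2,r1: IF@6 ID@7 stall=2 (RAW on I2.r1 (WB@9)) EX@10 MEM@11 WB@12
I4 add r1 <- r2,r4: IF@7 ID@10 stall=0 (-) EX@11 MEM@12 WB@13
I5 mul r2 <- r2,r3: IF@10 ID@11 stall=0 (-) EX@12 MEM@13 WB@14

Answer: 5 8 9 12 13 14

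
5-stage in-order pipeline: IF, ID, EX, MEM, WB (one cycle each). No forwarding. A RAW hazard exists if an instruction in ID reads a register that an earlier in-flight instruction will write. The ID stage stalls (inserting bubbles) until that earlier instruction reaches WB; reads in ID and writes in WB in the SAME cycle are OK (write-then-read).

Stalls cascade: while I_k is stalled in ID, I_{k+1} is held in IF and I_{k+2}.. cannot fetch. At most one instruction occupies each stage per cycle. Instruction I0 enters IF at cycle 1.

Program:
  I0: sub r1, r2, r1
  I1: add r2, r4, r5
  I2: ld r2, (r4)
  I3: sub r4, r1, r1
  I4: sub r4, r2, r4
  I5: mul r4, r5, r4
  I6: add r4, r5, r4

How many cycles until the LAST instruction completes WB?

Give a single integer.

I0 sub r1 <- r2,r1: IF@1 ID@2 stall=0 (-) EX@3 MEM@4 WB@5
I1 add r2 <- r4,r5: IF@2 ID@3 stall=0 (-) EX@4 MEM@5 WB@6
I2 ld r2 <- r4: IF@3 ID@4 stall=0 (-) EX@5 MEM@6 WB@7
I3 sub r4 <- r1,r1: IF@4 ID@5 stall=0 (-) EX@6 MEM@7 WB@8
I4 sub r4 <- r2,r4: IF@5 ID@6 stall=2 (RAW on I3.r4 (WB@8)) EX@9 MEM@10 WB@11
I5 mul r4 <- r5,r4: IF@6 ID@9 stall=2 (RAW on I4.r4 (WB@11)) EX@12 MEM@13 WB@14
I6 add r4 <- r5,r4: IF@9 ID@12 stall=2 (RAW on I5.r4 (WB@14)) EX@15 MEM@16 WB@17

Answer: 17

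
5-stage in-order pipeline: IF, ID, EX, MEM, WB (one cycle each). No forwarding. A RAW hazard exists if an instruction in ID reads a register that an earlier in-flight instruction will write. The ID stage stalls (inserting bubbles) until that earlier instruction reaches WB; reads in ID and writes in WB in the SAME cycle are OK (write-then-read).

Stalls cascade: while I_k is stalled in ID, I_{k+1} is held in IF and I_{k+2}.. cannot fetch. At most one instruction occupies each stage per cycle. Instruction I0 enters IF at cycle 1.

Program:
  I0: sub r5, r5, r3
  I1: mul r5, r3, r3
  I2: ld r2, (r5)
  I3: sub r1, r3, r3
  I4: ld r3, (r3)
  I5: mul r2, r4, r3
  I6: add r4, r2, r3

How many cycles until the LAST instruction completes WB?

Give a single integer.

Answer: 17

Derivation:
I0 sub r5 <- r5,r3: IF@1 ID@2 stall=0 (-) EX@3 MEM@4 WB@5
I1 mul r5 <- r3,r3: IF@2 ID@3 stall=0 (-) EX@4 MEM@5 WB@6
I2 ld r2 <- r5: IF@3 ID@4 stall=2 (RAW on I1.r5 (WB@6)) EX@7 MEM@8 WB@9
I3 sub r1 <- r3,r3: IF@4 ID@7 stall=0 (-) EX@8 MEM@9 WB@10
I4 ld r3 <- r3: IF@7 ID@8 stall=0 (-) EX@9 MEM@10 WB@11
I5 mul r2 <- r4,r3: IF@8 ID@9 stall=2 (RAW on I4.r3 (WB@11)) EX@12 MEM@13 WB@14
I6 add r4 <- r2,r3: IF@9 ID@12 stall=2 (RAW on I5.r2 (WB@14)) EX@15 MEM@16 WB@17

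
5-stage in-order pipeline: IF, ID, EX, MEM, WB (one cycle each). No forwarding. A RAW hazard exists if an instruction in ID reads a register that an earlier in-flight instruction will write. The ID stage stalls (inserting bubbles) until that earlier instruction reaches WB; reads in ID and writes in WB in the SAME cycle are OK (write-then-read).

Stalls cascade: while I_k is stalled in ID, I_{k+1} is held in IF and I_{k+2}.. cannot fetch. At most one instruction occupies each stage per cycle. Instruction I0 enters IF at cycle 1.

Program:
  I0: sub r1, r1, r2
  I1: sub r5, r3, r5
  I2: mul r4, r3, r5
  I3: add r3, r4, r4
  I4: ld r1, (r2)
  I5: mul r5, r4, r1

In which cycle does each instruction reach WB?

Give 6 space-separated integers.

I0 sub r1 <- r1,r2: IF@1 ID@2 stall=0 (-) EX@3 MEM@4 WB@5
I1 sub r5 <- r3,r5: IF@2 ID@3 stall=0 (-) EX@4 MEM@5 WB@6
I2 mul r4 <- r3,r5: IF@3 ID@4 stall=2 (RAW on I1.r5 (WB@6)) EX@7 MEM@8 WB@9
I3 add r3 <- r4,r4: IF@4 ID@7 stall=2 (RAW on I2.r4 (WB@9)) EX@10 MEM@11 WB@12
I4 ld r1 <- r2: IF@7 ID@10 stall=0 (-) EX@11 MEM@12 WB@13
I5 mul r5 <- r4,r1: IF@10 ID@11 stall=2 (RAW on I4.r1 (WB@13)) EX@14 MEM@15 WB@16

Answer: 5 6 9 12 13 16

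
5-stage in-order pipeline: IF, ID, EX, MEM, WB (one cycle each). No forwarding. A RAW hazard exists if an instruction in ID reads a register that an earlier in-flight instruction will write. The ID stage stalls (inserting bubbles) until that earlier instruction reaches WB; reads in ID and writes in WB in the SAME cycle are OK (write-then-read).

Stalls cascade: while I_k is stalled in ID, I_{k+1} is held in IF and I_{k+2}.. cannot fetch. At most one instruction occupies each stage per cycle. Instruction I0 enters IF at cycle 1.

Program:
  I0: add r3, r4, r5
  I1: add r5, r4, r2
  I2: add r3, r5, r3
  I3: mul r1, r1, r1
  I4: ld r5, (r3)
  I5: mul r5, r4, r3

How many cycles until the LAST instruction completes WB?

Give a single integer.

Answer: 13

Derivation:
I0 add r3 <- r4,r5: IF@1 ID@2 stall=0 (-) EX@3 MEM@4 WB@5
I1 add r5 <- r4,r2: IF@2 ID@3 stall=0 (-) EX@4 MEM@5 WB@6
I2 add r3 <- r5,r3: IF@3 ID@4 stall=2 (RAW on I1.r5 (WB@6)) EX@7 MEM@8 WB@9
I3 mul r1 <- r1,r1: IF@4 ID@7 stall=0 (-) EX@8 MEM@9 WB@10
I4 ld r5 <- r3: IF@7 ID@8 stall=1 (RAW on I2.r3 (WB@9)) EX@10 MEM@11 WB@12
I5 mul r5 <- r4,r3: IF@8 ID@10 stall=0 (-) EX@11 MEM@12 WB@13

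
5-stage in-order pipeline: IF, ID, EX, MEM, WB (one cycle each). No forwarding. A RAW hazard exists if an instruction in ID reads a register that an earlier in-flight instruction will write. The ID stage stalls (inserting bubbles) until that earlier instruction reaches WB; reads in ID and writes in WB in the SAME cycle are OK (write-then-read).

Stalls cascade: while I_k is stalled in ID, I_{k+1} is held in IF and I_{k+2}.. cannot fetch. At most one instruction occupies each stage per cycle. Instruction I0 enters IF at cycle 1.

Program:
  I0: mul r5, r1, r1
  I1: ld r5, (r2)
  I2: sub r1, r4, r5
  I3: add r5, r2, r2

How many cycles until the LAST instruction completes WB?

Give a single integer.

I0 mul r5 <- r1,r1: IF@1 ID@2 stall=0 (-) EX@3 MEM@4 WB@5
I1 ld r5 <- r2: IF@2 ID@3 stall=0 (-) EX@4 MEM@5 WB@6
I2 sub r1 <- r4,r5: IF@3 ID@4 stall=2 (RAW on I1.r5 (WB@6)) EX@7 MEM@8 WB@9
I3 add r5 <- r2,r2: IF@4 ID@7 stall=0 (-) EX@8 MEM@9 WB@10

Answer: 10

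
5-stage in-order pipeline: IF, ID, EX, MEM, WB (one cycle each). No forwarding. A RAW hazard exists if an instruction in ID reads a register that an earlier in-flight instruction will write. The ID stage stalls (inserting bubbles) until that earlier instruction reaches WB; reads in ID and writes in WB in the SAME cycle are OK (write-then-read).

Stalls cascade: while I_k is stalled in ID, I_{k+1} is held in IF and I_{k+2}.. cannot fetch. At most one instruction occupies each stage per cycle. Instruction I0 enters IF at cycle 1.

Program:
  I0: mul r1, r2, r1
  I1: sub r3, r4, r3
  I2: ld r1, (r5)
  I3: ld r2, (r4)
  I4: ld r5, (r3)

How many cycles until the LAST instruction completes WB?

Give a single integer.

Answer: 9

Derivation:
I0 mul r1 <- r2,r1: IF@1 ID@2 stall=0 (-) EX@3 MEM@4 WB@5
I1 sub r3 <- r4,r3: IF@2 ID@3 stall=0 (-) EX@4 MEM@5 WB@6
I2 ld r1 <- r5: IF@3 ID@4 stall=0 (-) EX@5 MEM@6 WB@7
I3 ld r2 <- r4: IF@4 ID@5 stall=0 (-) EX@6 MEM@7 WB@8
I4 ld r5 <- r3: IF@5 ID@6 stall=0 (-) EX@7 MEM@8 WB@9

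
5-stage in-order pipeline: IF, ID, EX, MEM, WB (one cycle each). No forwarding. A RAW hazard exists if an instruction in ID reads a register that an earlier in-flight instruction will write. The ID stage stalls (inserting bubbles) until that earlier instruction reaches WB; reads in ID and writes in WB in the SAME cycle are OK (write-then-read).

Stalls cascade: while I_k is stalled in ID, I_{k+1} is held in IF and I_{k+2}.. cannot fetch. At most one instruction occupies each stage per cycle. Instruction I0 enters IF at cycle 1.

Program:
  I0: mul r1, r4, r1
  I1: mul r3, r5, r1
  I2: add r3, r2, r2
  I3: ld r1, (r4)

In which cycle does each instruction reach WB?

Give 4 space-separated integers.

Answer: 5 8 9 10

Derivation:
I0 mul r1 <- r4,r1: IF@1 ID@2 stall=0 (-) EX@3 MEM@4 WB@5
I1 mul r3 <- r5,r1: IF@2 ID@3 stall=2 (RAW on I0.r1 (WB@5)) EX@6 MEM@7 WB@8
I2 add r3 <- r2,r2: IF@3 ID@6 stall=0 (-) EX@7 MEM@8 WB@9
I3 ld r1 <- r4: IF@6 ID@7 stall=0 (-) EX@8 MEM@9 WB@10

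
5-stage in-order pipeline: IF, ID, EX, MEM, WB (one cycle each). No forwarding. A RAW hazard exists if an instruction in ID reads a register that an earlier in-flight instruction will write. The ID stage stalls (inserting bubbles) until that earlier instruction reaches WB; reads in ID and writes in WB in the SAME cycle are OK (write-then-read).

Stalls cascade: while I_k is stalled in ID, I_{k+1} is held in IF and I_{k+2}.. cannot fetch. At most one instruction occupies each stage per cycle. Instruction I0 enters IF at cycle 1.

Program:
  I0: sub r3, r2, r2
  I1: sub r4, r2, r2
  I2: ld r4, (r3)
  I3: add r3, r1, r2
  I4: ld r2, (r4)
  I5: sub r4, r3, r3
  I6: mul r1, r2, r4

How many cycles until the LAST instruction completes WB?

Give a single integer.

I0 sub r3 <- r2,r2: IF@1 ID@2 stall=0 (-) EX@3 MEM@4 WB@5
I1 sub r4 <- r2,r2: IF@2 ID@3 stall=0 (-) EX@4 MEM@5 WB@6
I2 ld r4 <- r3: IF@3 ID@4 stall=1 (RAW on I0.r3 (WB@5)) EX@6 MEM@7 WB@8
I3 add r3 <- r1,r2: IF@4 ID@6 stall=0 (-) EX@7 MEM@8 WB@9
I4 ld r2 <- r4: IF@6 ID@7 stall=1 (RAW on I2.r4 (WB@8)) EX@9 MEM@10 WB@11
I5 sub r4 <- r3,r3: IF@7 ID@9 stall=0 (-) EX@10 MEM@11 WB@12
I6 mul r1 <- r2,r4: IF@9 ID@10 stall=2 (RAW on I5.r4 (WB@12)) EX@13 MEM@14 WB@15

Answer: 15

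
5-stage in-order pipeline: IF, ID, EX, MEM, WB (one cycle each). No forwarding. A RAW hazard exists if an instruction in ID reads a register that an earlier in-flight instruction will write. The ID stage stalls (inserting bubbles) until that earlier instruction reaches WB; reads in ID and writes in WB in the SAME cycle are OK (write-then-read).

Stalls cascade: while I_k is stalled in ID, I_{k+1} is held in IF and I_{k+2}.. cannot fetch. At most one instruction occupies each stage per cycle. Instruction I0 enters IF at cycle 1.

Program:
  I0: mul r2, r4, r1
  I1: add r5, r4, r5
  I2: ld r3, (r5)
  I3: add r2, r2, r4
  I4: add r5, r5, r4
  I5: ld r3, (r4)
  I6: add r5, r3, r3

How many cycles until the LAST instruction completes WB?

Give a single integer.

I0 mul r2 <- r4,r1: IF@1 ID@2 stall=0 (-) EX@3 MEM@4 WB@5
I1 add r5 <- r4,r5: IF@2 ID@3 stall=0 (-) EX@4 MEM@5 WB@6
I2 ld r3 <- r5: IF@3 ID@4 stall=2 (RAW on I1.r5 (WB@6)) EX@7 MEM@8 WB@9
I3 add r2 <- r2,r4: IF@4 ID@7 stall=0 (-) EX@8 MEM@9 WB@10
I4 add r5 <- r5,r4: IF@7 ID@8 stall=0 (-) EX@9 MEM@10 WB@11
I5 ld r3 <- r4: IF@8 ID@9 stall=0 (-) EX@10 MEM@11 WB@12
I6 add r5 <- r3,r3: IF@9 ID@10 stall=2 (RAW on I5.r3 (WB@12)) EX@13 MEM@14 WB@15

Answer: 15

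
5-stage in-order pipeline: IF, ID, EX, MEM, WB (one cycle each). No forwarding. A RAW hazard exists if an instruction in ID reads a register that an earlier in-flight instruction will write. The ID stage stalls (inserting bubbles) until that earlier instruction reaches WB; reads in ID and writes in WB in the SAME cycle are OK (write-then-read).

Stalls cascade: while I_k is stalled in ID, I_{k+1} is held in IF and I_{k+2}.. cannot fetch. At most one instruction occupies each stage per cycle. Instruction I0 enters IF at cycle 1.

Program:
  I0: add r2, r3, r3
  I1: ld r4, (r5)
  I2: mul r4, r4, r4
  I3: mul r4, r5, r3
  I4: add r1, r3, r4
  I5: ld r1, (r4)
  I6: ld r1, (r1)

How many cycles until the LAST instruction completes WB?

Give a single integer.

Answer: 17

Derivation:
I0 add r2 <- r3,r3: IF@1 ID@2 stall=0 (-) EX@3 MEM@4 WB@5
I1 ld r4 <- r5: IF@2 ID@3 stall=0 (-) EX@4 MEM@5 WB@6
I2 mul r4 <- r4,r4: IF@3 ID@4 stall=2 (RAW on I1.r4 (WB@6)) EX@7 MEM@8 WB@9
I3 mul r4 <- r5,r3: IF@4 ID@7 stall=0 (-) EX@8 MEM@9 WB@10
I4 add r1 <- r3,r4: IF@7 ID@8 stall=2 (RAW on I3.r4 (WB@10)) EX@11 MEM@12 WB@13
I5 ld r1 <- r4: IF@8 ID@11 stall=0 (-) EX@12 MEM@13 WB@14
I6 ld r1 <- r1: IF@11 ID@12 stall=2 (RAW on I5.r1 (WB@14)) EX@15 MEM@16 WB@17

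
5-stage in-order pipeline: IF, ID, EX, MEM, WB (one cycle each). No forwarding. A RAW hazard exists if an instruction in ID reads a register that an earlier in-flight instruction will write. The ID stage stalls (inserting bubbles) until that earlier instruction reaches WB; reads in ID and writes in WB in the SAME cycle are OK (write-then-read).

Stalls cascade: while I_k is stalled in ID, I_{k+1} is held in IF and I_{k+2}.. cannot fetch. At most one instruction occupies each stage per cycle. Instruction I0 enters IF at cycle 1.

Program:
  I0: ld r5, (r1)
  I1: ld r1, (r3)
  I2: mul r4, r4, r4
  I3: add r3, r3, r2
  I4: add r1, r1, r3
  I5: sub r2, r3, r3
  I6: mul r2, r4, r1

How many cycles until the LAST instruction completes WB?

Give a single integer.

I0 ld r5 <- r1: IF@1 ID@2 stall=0 (-) EX@3 MEM@4 WB@5
I1 ld r1 <- r3: IF@2 ID@3 stall=0 (-) EX@4 MEM@5 WB@6
I2 mul r4 <- r4,r4: IF@3 ID@4 stall=0 (-) EX@5 MEM@6 WB@7
I3 add r3 <- r3,r2: IF@4 ID@5 stall=0 (-) EX@6 MEM@7 WB@8
I4 add r1 <- r1,r3: IF@5 ID@6 stall=2 (RAW on I3.r3 (WB@8)) EX@9 MEM@10 WB@11
I5 sub r2 <- r3,r3: IF@6 ID@9 stall=0 (-) EX@10 MEM@11 WB@12
I6 mul r2 <- r4,r1: IF@9 ID@10 stall=1 (RAW on I4.r1 (WB@11)) EX@12 MEM@13 WB@14

Answer: 14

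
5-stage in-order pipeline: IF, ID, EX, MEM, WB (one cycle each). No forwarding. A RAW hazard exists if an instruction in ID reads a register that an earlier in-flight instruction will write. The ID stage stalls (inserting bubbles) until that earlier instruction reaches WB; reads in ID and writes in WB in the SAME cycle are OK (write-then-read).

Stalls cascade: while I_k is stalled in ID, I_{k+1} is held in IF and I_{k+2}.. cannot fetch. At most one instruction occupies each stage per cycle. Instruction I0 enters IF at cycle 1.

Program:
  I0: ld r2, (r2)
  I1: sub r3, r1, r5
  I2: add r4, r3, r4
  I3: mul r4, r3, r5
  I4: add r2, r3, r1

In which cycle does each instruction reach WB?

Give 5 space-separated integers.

Answer: 5 6 9 10 11

Derivation:
I0 ld r2 <- r2: IF@1 ID@2 stall=0 (-) EX@3 MEM@4 WB@5
I1 sub r3 <- r1,r5: IF@2 ID@3 stall=0 (-) EX@4 MEM@5 WB@6
I2 add r4 <- r3,r4: IF@3 ID@4 stall=2 (RAW on I1.r3 (WB@6)) EX@7 MEM@8 WB@9
I3 mul r4 <- r3,r5: IF@4 ID@7 stall=0 (-) EX@8 MEM@9 WB@10
I4 add r2 <- r3,r1: IF@7 ID@8 stall=0 (-) EX@9 MEM@10 WB@11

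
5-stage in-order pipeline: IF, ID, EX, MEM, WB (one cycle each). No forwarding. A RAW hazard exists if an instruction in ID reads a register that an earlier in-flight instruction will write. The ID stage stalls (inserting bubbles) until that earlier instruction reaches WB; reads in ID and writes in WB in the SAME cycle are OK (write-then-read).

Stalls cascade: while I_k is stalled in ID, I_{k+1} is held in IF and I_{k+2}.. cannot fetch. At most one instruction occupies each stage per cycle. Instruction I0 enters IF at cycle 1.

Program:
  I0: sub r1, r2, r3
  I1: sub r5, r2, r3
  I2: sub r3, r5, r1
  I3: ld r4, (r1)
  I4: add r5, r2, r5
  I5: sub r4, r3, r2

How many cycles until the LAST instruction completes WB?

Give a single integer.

Answer: 12

Derivation:
I0 sub r1 <- r2,r3: IF@1 ID@2 stall=0 (-) EX@3 MEM@4 WB@5
I1 sub r5 <- r2,r3: IF@2 ID@3 stall=0 (-) EX@4 MEM@5 WB@6
I2 sub r3 <- r5,r1: IF@3 ID@4 stall=2 (RAW on I1.r5 (WB@6)) EX@7 MEM@8 WB@9
I3 ld r4 <- r1: IF@4 ID@7 stall=0 (-) EX@8 MEM@9 WB@10
I4 add r5 <- r2,r5: IF@7 ID@8 stall=0 (-) EX@9 MEM@10 WB@11
I5 sub r4 <- r3,r2: IF@8 ID@9 stall=0 (-) EX@10 MEM@11 WB@12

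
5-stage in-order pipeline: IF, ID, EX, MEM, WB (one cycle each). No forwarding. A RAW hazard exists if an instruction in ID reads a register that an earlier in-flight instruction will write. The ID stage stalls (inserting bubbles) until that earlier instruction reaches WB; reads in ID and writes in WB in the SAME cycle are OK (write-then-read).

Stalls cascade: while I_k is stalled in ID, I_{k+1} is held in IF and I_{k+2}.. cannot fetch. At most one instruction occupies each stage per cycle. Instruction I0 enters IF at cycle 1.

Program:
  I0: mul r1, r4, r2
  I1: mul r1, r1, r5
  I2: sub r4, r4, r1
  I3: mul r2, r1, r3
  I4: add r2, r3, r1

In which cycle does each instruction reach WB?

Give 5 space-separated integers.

Answer: 5 8 11 12 13

Derivation:
I0 mul r1 <- r4,r2: IF@1 ID@2 stall=0 (-) EX@3 MEM@4 WB@5
I1 mul r1 <- r1,r5: IF@2 ID@3 stall=2 (RAW on I0.r1 (WB@5)) EX@6 MEM@7 WB@8
I2 sub r4 <- r4,r1: IF@3 ID@6 stall=2 (RAW on I1.r1 (WB@8)) EX@9 MEM@10 WB@11
I3 mul r2 <- r1,r3: IF@6 ID@9 stall=0 (-) EX@10 MEM@11 WB@12
I4 add r2 <- r3,r1: IF@9 ID@10 stall=0 (-) EX@11 MEM@12 WB@13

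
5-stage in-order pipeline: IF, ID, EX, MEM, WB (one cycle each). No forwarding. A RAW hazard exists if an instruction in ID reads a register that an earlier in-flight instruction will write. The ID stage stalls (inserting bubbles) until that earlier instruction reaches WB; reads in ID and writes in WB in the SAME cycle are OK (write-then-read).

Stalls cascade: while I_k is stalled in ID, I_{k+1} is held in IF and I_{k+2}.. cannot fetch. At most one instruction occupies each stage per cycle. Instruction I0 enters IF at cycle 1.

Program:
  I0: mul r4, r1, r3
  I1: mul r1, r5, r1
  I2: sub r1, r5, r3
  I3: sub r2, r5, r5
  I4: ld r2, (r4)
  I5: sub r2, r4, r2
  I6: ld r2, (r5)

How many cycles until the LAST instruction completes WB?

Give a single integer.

Answer: 13

Derivation:
I0 mul r4 <- r1,r3: IF@1 ID@2 stall=0 (-) EX@3 MEM@4 WB@5
I1 mul r1 <- r5,r1: IF@2 ID@3 stall=0 (-) EX@4 MEM@5 WB@6
I2 sub r1 <- r5,r3: IF@3 ID@4 stall=0 (-) EX@5 MEM@6 WB@7
I3 sub r2 <- r5,r5: IF@4 ID@5 stall=0 (-) EX@6 MEM@7 WB@8
I4 ld r2 <- r4: IF@5 ID@6 stall=0 (-) EX@7 MEM@8 WB@9
I5 sub r2 <- r4,r2: IF@6 ID@7 stall=2 (RAW on I4.r2 (WB@9)) EX@10 MEM@11 WB@12
I6 ld r2 <- r5: IF@7 ID@10 stall=0 (-) EX@11 MEM@12 WB@13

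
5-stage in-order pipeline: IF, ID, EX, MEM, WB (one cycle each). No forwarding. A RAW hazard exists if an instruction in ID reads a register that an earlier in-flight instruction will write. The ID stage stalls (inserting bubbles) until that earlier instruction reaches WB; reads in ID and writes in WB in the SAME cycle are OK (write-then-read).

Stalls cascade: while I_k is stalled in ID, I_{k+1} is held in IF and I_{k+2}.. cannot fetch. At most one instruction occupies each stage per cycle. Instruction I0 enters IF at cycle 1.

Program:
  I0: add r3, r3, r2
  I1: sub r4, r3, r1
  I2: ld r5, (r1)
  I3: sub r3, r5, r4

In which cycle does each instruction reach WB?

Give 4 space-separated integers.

I0 add r3 <- r3,r2: IF@1 ID@2 stall=0 (-) EX@3 MEM@4 WB@5
I1 sub r4 <- r3,r1: IF@2 ID@3 stall=2 (RAW on I0.r3 (WB@5)) EX@6 MEM@7 WB@8
I2 ld r5 <- r1: IF@3 ID@6 stall=0 (-) EX@7 MEM@8 WB@9
I3 sub r3 <- r5,r4: IF@6 ID@7 stall=2 (RAW on I2.r5 (WB@9)) EX@10 MEM@11 WB@12

Answer: 5 8 9 12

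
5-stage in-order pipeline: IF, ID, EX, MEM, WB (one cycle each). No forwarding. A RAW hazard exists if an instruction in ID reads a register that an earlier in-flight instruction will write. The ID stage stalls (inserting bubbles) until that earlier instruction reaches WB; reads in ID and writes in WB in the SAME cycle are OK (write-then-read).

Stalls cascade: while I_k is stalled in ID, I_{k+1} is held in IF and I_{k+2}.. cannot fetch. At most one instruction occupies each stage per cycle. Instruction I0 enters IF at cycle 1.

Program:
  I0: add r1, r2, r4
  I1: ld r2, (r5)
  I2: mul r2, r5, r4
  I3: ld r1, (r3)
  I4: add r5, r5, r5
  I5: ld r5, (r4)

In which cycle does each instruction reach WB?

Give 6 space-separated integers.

I0 add r1 <- r2,r4: IF@1 ID@2 stall=0 (-) EX@3 MEM@4 WB@5
I1 ld r2 <- r5: IF@2 ID@3 stall=0 (-) EX@4 MEM@5 WB@6
I2 mul r2 <- r5,r4: IF@3 ID@4 stall=0 (-) EX@5 MEM@6 WB@7
I3 ld r1 <- r3: IF@4 ID@5 stall=0 (-) EX@6 MEM@7 WB@8
I4 add r5 <- r5,r5: IF@5 ID@6 stall=0 (-) EX@7 MEM@8 WB@9
I5 ld r5 <- r4: IF@6 ID@7 stall=0 (-) EX@8 MEM@9 WB@10

Answer: 5 6 7 8 9 10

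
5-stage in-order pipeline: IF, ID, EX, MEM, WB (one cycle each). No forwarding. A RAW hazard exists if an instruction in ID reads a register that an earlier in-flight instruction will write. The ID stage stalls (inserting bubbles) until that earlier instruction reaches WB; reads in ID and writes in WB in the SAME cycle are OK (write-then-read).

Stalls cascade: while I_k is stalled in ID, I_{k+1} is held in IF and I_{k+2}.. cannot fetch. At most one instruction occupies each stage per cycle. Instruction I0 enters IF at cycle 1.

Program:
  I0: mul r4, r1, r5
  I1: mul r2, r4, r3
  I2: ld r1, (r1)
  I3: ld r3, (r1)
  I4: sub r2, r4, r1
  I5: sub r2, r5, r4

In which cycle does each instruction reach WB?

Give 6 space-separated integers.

I0 mul r4 <- r1,r5: IF@1 ID@2 stall=0 (-) EX@3 MEM@4 WB@5
I1 mul r2 <- r4,r3: IF@2 ID@3 stall=2 (RAW on I0.r4 (WB@5)) EX@6 MEM@7 WB@8
I2 ld r1 <- r1: IF@3 ID@6 stall=0 (-) EX@7 MEM@8 WB@9
I3 ld r3 <- r1: IF@6 ID@7 stall=2 (RAW on I2.r1 (WB@9)) EX@10 MEM@11 WB@12
I4 sub r2 <- r4,r1: IF@7 ID@10 stall=0 (-) EX@11 MEM@12 WB@13
I5 sub r2 <- r5,r4: IF@10 ID@11 stall=0 (-) EX@12 MEM@13 WB@14

Answer: 5 8 9 12 13 14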